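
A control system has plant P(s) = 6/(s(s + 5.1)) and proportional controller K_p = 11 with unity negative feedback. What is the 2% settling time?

T_s ≈ 1.57 s

From 1 + K_pP(s) = 0: s² + 5.1s + 66 = 0 ⇒ ω_n = 8.124, ζ = 0.3139.
2% settling time T_s ≈ 4/(ζω_n) = 4/2.55 = 1.57 s.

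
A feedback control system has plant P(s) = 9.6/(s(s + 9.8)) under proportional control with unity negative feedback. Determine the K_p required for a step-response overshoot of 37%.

From %OS = 100·exp(−πζ/√(1−ζ²)) = 37%, ζ = −ln(0.37)/√(π²+ln²(0.37)) = 0.3017.
Characteristic equation s² + 9.8s + 9.6K_p = 0 gives ζ = 9.8/(2√(9.6K_p)).
Setting ζ = 0.3017: √(9.6K_p) = 9.8/(2·0.3017) = 16.24, so K_p = 263.7/9.6 = 27.5.

K_p = 27.5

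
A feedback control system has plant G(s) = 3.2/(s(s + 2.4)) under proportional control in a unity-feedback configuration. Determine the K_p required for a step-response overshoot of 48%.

K_p = 8.69

From %OS = 100·exp(−πζ/√(1−ζ²)) = 48%, ζ = −ln(0.48)/√(π²+ln²(0.48)) = 0.2275.
Characteristic equation s² + 2.4s + 3.2K_p = 0 gives ζ = 2.4/(2√(3.2K_p)).
Setting ζ = 0.2275: √(3.2K_p) = 2.4/(2·0.2275) = 5.275, so K_p = 27.82/3.2 = 8.69.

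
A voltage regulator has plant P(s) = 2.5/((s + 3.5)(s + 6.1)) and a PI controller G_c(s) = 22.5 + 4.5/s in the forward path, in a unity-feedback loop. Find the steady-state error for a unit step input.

0

The open loop G_c(s)P(s) has a pole at the origin (type 1), so the static position error constant is infinite and e_ss = 1/(1+∞) = 0.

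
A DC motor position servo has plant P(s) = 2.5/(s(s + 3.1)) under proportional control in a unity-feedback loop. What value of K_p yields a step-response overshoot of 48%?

From %OS = 100·exp(−πζ/√(1−ζ²)) = 48%, ζ = −ln(0.48)/√(π²+ln²(0.48)) = 0.2275.
Characteristic equation s² + 3.1s + 2.5K_p = 0 gives ζ = 3.1/(2√(2.5K_p)).
Setting ζ = 0.2275: √(2.5K_p) = 3.1/(2·0.2275) = 6.813, so K_p = 46.42/2.5 = 18.6.

K_p = 18.6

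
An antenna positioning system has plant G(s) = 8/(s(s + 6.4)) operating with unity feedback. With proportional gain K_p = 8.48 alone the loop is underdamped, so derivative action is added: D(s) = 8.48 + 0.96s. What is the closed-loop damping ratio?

ζ = 0.855

Forward path: (8.48 + 0.96s)·8/(s(s+6.4)). The closed-loop characteristic equation is s² + (6.4 + 8·0.96)s + 8·8.48 = 0.
That is s² + 14.08s + 67.84 = 0, so ω_n = 8.237 rad/s and ζ = 14.08/(2·8.237) = 0.8547.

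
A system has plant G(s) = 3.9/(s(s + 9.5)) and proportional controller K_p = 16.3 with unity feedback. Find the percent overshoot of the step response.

9.73%

The closed-loop denominator s² + 9.5s + 63.57 gives ω_n = √63.57 = 7.973 and ζ = 9.5/(2ω_n) = 0.5958.
%OS = 100·exp(−πζ/√(1−ζ²)) = 100·exp(−π·0.5958/√0.6451) = 9.73%.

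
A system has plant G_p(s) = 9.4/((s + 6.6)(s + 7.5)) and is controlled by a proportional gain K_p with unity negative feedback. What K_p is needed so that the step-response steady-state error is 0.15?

Steady-state error for a unit step on this type-0 loop is 1/(1 + K_p·G_p(0)).
G_p(0) = 0.1899. Require 1/(1 + K_p·0.1899) = 0.15, so 1 + 0.1899·K_p = 6.667.
K_p = (6.667 − 1)/0.1899 = 29.8.

K_p = 29.8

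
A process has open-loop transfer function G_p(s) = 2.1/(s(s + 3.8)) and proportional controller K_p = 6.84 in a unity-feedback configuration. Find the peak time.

T_p = 0.958 s

From 1 + K_pG_p(s) = 0: s² + 3.8s + 14.36 = 0 ⇒ ω_n = 3.79, ζ = 0.5013.
Damped frequency ω_d = ω_n√(1−ζ²) = 3.279 rad/s, so peak time T_p = π/ω_d = 0.958 s.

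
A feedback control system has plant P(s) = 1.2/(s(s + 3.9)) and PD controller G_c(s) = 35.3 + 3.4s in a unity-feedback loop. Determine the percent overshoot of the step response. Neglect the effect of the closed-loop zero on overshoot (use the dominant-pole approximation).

Forward path: (35.3 + 3.4s)·1.2/(s(s+3.9)). The closed-loop characteristic equation is s² + (3.9 + 1.2·3.4)s + 1.2·35.3 = 0.
That is s² + 7.98s + 42.36 = 0, so ω_n = 6.508 rad/s and ζ = 7.98/(2·6.508) = 0.613.
%OS = 100·exp(−πζ/√(1−ζ²)) = 8.74%.

8.74%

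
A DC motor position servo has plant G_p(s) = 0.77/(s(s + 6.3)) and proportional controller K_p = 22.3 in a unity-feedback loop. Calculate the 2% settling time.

T_s ≈ 1.27 s

Closed-loop characteristic equation: s² + 6.3s + 17.17 = 0, so ω_n = 4.144 rad/s and ζ = 6.3/(2·4.144) = 0.7602.
2% settling time T_s ≈ 4/(ζω_n) = 4/3.15 = 1.27 s.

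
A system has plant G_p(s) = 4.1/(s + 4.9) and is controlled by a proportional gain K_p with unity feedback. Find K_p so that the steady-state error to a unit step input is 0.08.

The loop is type 0, so e_ss(step) = 1/(1 + K_pos) with K_pos = K_p·G_p(0).
G_p(0) = 0.8367. Require 1/(1 + K_p·0.8367) = 0.08, so 1 + 0.8367·K_p = 12.5.
K_p = (12.5 − 1)/0.8367 = 13.7.

K_p = 13.7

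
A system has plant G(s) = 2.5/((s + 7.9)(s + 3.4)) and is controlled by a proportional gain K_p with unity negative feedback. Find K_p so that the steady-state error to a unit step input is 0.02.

The loop is type 0, so e_ss(step) = 1/(1 + K_pos) with K_pos = K_p·G(0).
G(0) = 0.09308. Require 1/(1 + K_p·0.09308) = 0.02, so 1 + 0.09308·K_p = 50.
K_p = (50 − 1)/0.09308 = 526.

K_p = 526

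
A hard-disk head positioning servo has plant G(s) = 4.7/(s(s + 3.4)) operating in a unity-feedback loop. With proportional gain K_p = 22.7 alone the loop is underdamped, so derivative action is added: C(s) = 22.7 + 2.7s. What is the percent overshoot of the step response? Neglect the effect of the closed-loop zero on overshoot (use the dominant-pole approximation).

2.02%

Forward path: (22.7 + 2.7s)·4.7/(s(s+3.4)). The closed-loop characteristic equation is s² + (3.4 + 4.7·2.7)s + 4.7·22.7 = 0.
That is s² + 16.09s + 106.7 = 0, so ω_n = 10.33 rad/s and ζ = 16.09/(2·10.33) = 0.7789.
%OS = 100·exp(−πζ/√(1−ζ²)) = 2.02%.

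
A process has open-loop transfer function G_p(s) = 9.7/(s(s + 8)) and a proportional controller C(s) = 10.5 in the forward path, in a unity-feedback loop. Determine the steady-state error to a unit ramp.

0.0785

The loop has one pole at the origin (type 1). Velocity error constant K_v = lim_{s→0} s·C(s)G_p(s) = 10.5·9.7/8 = 12.73.
Steady-state error to a unit ramp: e_ss = 1/K_v = 0.0785.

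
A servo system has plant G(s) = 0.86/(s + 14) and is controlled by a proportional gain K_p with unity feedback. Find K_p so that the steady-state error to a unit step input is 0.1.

The loop is type 0, so e_ss(step) = 1/(1 + K_pos) with K_pos = K_p·G(0).
G(0) = 0.06143. Require 1/(1 + K_p·0.06143) = 0.1, so 1 + 0.06143·K_p = 10.
K_p = (10 − 1)/0.06143 = 147.

K_p = 147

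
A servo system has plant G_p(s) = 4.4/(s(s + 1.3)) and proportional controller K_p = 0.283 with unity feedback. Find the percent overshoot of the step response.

Closed-loop characteristic equation: s² + 1.3s + 1.245 = 0, so ω_n = 1.116 rad/s and ζ = 1.3/(2·1.116) = 0.5825.
%OS = 100·exp(−πζ/√(1−ζ²)) = 100·exp(−π·0.5825/√0.6607) = 10.5%.

10.5%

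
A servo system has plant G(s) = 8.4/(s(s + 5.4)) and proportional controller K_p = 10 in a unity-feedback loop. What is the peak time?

T_p = 0.359 s

From 1 + K_pG(s) = 0: s² + 5.4s + 84 = 0 ⇒ ω_n = 9.165, ζ = 0.2946.
Damped frequency ω_d = ω_n√(1−ζ²) = 8.758 rad/s, so peak time T_p = π/ω_d = 0.359 s.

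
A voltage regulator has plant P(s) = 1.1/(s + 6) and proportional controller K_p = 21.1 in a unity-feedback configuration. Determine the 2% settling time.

Closed-loop transfer function: T(s) = K_p·P(s)/(1 + K_p·P(s)) = 23.21/(s + 6 + 23.21) = 23.21/(s + 29.21).
Time constant τ = 1/29.21 = 0.03423 s, so the 2% settling time is about 4τ = 0.137 s.

T_s ≈ 0.137 s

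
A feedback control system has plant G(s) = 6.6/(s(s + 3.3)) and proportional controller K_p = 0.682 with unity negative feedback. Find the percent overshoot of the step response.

From 1 + K_pG(s) = 0: s² + 3.3s + 4.501 = 0 ⇒ ω_n = 2.122, ζ = 0.7777.
%OS = 100·exp(−πζ/√(1−ζ²)) = 100·exp(−π·0.7777/√0.3952) = 2.05%.

2.05%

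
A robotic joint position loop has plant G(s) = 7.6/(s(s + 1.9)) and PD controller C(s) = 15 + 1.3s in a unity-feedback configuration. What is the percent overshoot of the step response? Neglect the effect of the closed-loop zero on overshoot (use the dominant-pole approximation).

12.5%

Forward path: (15 + 1.3s)·7.6/(s(s+1.9)). The closed-loop characteristic equation is s² + (1.9 + 7.6·1.3)s + 7.6·15 = 0.
That is s² + 11.78s + 114 = 0, so ω_n = 10.68 rad/s and ζ = 11.78/(2·10.68) = 0.5516.
%OS = 100·exp(−πζ/√(1−ζ²)) = 12.5%.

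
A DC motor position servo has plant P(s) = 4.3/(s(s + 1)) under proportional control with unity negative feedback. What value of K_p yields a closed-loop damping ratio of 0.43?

K_p = 0.314

Closed-loop characteristic equation: s² + 1s + K_p·4.3 = 0.
So ω_n = √(4.3K_p) and 2ζω_n = 1, giving ζ = 1/(2√(4.3K_p)).
Setting ζ = 0.43: √(4.3K_p) = 1/(2·0.43) = 1.163, so K_p = 1.352/4.3 = 0.314.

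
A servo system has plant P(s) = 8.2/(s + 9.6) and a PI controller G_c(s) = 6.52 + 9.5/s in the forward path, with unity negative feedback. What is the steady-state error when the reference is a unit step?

The open loop G_c(s)P(s) has a pole at the origin (type 1), so the static position error constant is infinite and e_ss = 1/(1+∞) = 0.

0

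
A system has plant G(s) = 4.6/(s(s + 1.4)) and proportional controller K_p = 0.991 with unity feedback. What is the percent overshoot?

33.6%

Closed-loop characteristic equation: s² + 1.4s + 4.559 = 0, so ω_n = 2.135 rad/s and ζ = 1.4/(2·2.135) = 0.3279.
%OS = 100·exp(−πζ/√(1−ζ²)) = 100·exp(−π·0.3279/√0.8925) = 33.6%.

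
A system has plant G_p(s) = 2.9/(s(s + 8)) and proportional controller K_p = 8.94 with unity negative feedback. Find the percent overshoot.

1.85%

The closed-loop denominator s² + 8s + 25.93 gives ω_n = √25.93 = 5.092 and ζ = 8/(2ω_n) = 0.7856.
%OS = 100·exp(−πζ/√(1−ζ²)) = 100·exp(−π·0.7856/√0.3829) = 1.85%.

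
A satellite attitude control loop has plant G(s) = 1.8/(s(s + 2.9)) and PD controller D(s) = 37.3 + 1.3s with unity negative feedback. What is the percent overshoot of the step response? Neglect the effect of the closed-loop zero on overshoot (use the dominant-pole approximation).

34.6%

Forward path: (37.3 + 1.3s)·1.8/(s(s+2.9)). The closed-loop characteristic equation is s² + (2.9 + 1.8·1.3)s + 1.8·37.3 = 0.
That is s² + 5.24s + 67.14 = 0, so ω_n = 8.194 rad/s and ζ = 5.24/(2·8.194) = 0.3198.
%OS = 100·exp(−πζ/√(1−ζ²)) = 34.6%.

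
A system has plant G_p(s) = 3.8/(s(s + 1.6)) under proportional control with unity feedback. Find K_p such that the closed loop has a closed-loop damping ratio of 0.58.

Closed-loop characteristic equation: s² + 1.6s + K_p·3.8 = 0.
So ω_n = √(3.8K_p) and 2ζω_n = 1.6, giving ζ = 1.6/(2√(3.8K_p)).
Setting ζ = 0.58: √(3.8K_p) = 1.6/(2·0.58) = 1.379, so K_p = 1.902/3.8 = 0.501.

K_p = 0.501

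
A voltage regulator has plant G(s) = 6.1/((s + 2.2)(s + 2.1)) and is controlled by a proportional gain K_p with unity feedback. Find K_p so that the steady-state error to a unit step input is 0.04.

K_p = 18.2

For a type-0 loop with proportional control, e_ss = 1/(1 + K_p·G(0)).
G(0) = 1.32. Require 1/(1 + K_p·1.32) = 0.04, so 1 + 1.32·K_p = 25.
K_p = (25 − 1)/1.32 = 18.2.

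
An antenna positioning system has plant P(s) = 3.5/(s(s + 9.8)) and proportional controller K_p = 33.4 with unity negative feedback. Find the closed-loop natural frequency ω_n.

With unity feedback the closed-loop characteristic equation is s² + 9.8s + 33.4·3.5 = s² + 9.8s + 116.9 = 0.
So ω_n² = 116.9 ⇒ ω_n = 10.81 rad/s, and ζ = 9.8/(2ω_n) = 0.453.

ω_n = 10.8 rad/s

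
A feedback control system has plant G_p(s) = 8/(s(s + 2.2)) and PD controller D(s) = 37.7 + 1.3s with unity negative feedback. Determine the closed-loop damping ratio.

Forward path: (37.7 + 1.3s)·8/(s(s+2.2)). The closed-loop characteristic equation is s² + (2.2 + 8·1.3)s + 8·37.7 = 0.
That is s² + 12.6s + 301.6 = 0, so ω_n = 17.37 rad/s and ζ = 12.6/(2·17.37) = 0.3628.

ζ = 0.363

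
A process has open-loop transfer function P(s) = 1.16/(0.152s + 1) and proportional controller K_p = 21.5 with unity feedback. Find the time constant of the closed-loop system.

τ = 0.00586 s

Closed loop: T(s) = K_p·P/(1+K_p·P) = 24.94/(0.152s + 1 + 24.94), with pole at s = −(1 + 24.94)/0.152 = −170.7.
Closed-loop time constant τ = 1/170.7 = 0.00586 s.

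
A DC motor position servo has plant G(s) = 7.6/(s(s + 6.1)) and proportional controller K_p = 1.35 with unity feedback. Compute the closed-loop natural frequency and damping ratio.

With unity feedback the closed-loop characteristic equation is s² + 6.1s + 1.35·7.6 = s² + 6.1s + 10.26 = 0.
Matching s² + 2ζω_n s + ω_n²: ω_n = √10.26 = 3.203 rad/s and 2ζω_n = 6.1, so ζ = 6.1/(2·3.203) = 0.952.

ω_n = 3.2 rad/s, ζ = 0.952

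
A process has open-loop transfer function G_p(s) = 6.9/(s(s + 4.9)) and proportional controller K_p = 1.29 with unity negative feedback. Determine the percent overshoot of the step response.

The closed-loop denominator s² + 4.9s + 8.901 gives ω_n = √8.901 = 2.983 and ζ = 4.9/(2ω_n) = 0.8212.
%OS = 100·exp(−πζ/√(1−ζ²)) = 100·exp(−π·0.8212/√0.3256) = 1.09%.

1.09%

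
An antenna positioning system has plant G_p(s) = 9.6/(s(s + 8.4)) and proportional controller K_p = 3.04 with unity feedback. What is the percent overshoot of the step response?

From 1 + K_pG_p(s) = 0: s² + 8.4s + 29.18 = 0 ⇒ ω_n = 5.402, ζ = 0.7775.
%OS = 100·exp(−πζ/√(1−ζ²)) = 100·exp(−π·0.7775/√0.3956) = 2.06%.

2.06%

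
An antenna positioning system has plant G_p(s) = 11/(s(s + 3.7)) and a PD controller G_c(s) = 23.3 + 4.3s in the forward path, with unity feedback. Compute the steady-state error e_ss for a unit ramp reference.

0.0144

The loop has one pole at the origin (type 1). Velocity error constant K_v = lim_{s→0} s·G_c(s)G_p(s) = 23.3·11/3.7 = 69.27.
Steady-state error to a unit ramp: e_ss = 1/K_v = 0.0144.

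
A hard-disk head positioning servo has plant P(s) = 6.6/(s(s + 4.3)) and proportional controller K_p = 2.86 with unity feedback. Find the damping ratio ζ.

The closed-loop denominator is s(s+4.3) + 2.86·6.6 = s² + 4.3s + 18.88.
Matching s² + 2ζω_n s + ω_n²: ω_n = √18.88 = 4.345 rad/s and 2ζω_n = 4.3, so ζ = 4.3/(2·4.345) = 0.495.

ζ = 0.495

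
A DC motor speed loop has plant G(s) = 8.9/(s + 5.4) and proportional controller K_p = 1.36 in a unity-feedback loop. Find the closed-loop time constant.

Closed-loop transfer function: T(s) = K_p·G(s)/(1 + K_p·G(s)) = 12.1/(s + 5.4 + 12.1) = 12.1/(s + 17.5).
Time constant τ = 1/17.5 = 0.0571 s.

τ = 0.0571 s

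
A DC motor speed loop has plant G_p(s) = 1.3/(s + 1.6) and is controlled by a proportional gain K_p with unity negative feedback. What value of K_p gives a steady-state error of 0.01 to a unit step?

For a type-0 loop with proportional control, e_ss = 1/(1 + K_p·G_p(0)).
G_p(0) = 0.8125. Require 1/(1 + K_p·0.8125) = 0.01, so 1 + 0.8125·K_p = 100.
K_p = (100 − 1)/0.8125 = 122.

K_p = 122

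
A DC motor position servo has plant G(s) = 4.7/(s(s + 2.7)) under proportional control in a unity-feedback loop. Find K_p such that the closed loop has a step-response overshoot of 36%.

K_p = 4.05

From %OS = 100·exp(−πζ/√(1−ζ²)) = 36%, ζ = −ln(0.36)/√(π²+ln²(0.36)) = 0.3093.
Characteristic equation s² + 2.7s + 4.7K_p = 0 gives ζ = 2.7/(2√(4.7K_p)).
Setting ζ = 0.3093: √(4.7K_p) = 2.7/(2·0.3093) = 4.365, so K_p = 19.06/4.7 = 4.05.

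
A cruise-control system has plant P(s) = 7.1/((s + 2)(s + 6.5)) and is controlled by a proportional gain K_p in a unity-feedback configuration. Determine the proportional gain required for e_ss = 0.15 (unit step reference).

K_p = 10.4

The loop is type 0, so e_ss(step) = 1/(1 + K_pos) with K_pos = K_p·P(0).
P(0) = 0.5462. Require 1/(1 + K_p·0.5462) = 0.15, so 1 + 0.5462·K_p = 6.667.
K_p = (6.667 − 1)/0.5462 = 10.4.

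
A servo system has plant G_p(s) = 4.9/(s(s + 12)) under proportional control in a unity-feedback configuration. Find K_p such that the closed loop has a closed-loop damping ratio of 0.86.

K_p = 9.93

Closed-loop characteristic equation: s² + 12s + K_p·4.9 = 0.
So ω_n = √(4.9K_p) and 2ζω_n = 12, giving ζ = 12/(2√(4.9K_p)).
Setting ζ = 0.86: √(4.9K_p) = 12/(2·0.86) = 6.977, so K_p = 48.67/4.9 = 9.93.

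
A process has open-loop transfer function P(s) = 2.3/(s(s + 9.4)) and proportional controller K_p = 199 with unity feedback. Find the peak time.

From 1 + K_pP(s) = 0: s² + 9.4s + 457.7 = 0 ⇒ ω_n = 21.39, ζ = 0.2197.
Damped frequency ω_d = ω_n√(1−ζ²) = 20.87 rad/s, so peak time T_p = π/ω_d = 0.151 s.

T_p = 0.151 s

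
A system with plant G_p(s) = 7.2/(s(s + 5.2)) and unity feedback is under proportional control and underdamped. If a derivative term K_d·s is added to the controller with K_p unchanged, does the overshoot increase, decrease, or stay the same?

decrease

The derivative term adds K·K_d to the s-coefficient of the characteristic equation, raising 2ζω_n while ω_n is unchanged; ζ increases, so overshoot decreases.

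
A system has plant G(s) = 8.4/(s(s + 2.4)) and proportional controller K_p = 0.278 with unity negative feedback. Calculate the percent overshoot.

1.86%

From 1 + K_pG(s) = 0: s² + 2.4s + 2.335 = 0 ⇒ ω_n = 1.528, ζ = 0.7853.
%OS = 100·exp(−πζ/√(1−ζ²)) = 100·exp(−π·0.7853/√0.3834) = 1.86%.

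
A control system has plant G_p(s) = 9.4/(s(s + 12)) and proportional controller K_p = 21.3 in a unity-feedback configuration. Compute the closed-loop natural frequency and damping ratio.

With unity feedback the closed-loop characteristic equation is s² + 12s + 21.3·9.4 = s² + 12s + 200.2 = 0.
Matching s² + 2ζω_n s + ω_n²: ω_n = √200.2 = 14.15 rad/s and 2ζω_n = 12, so ζ = 12/(2·14.15) = 0.424.

ω_n = 14.1 rad/s, ζ = 0.424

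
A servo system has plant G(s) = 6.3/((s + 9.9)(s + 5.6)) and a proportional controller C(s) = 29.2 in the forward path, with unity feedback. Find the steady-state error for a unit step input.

The loop is type 0. Static position error constant K_pos = C(0)·G(0) = 29.2·0.1136 = 3.318.
Steady-state error to a unit step: e_ss = 1/(1+K_pos) = 1/4.318 = 0.232.

0.232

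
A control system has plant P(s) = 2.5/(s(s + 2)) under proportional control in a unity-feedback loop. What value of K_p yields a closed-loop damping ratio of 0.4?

Closed-loop characteristic equation: s² + 2s + K_p·2.5 = 0.
So ω_n = √(2.5K_p) and 2ζω_n = 2, giving ζ = 2/(2√(2.5K_p)).
Setting ζ = 0.4: √(2.5K_p) = 2/(2·0.4) = 2.5, so K_p = 6.25/2.5 = 2.5.

K_p = 2.5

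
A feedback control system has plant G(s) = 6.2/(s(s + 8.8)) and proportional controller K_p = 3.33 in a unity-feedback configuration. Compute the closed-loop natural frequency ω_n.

The closed-loop denominator is s(s+8.8) + 3.33·6.2 = s² + 8.8s + 20.65.
Matching s² + 2ζω_n s + ω_n²: ω_n = √20.65 = 4.544 rad/s and 2ζω_n = 8.8, so ζ = 8.8/(2·4.544) = 0.968.

ω_n = 4.54 rad/s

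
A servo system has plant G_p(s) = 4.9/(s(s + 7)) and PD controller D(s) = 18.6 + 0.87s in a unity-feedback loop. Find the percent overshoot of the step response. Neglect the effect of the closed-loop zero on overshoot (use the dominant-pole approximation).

10.1%

Forward path: (18.6 + 0.87s)·4.9/(s(s+7)). The closed-loop characteristic equation is s² + (7 + 4.9·0.87)s + 4.9·18.6 = 0.
That is s² + 11.26s + 91.14 = 0, so ω_n = 9.547 rad/s and ζ = 11.26/(2·9.547) = 0.5899.
%OS = 100·exp(−πζ/√(1−ζ²)) = 10.1%.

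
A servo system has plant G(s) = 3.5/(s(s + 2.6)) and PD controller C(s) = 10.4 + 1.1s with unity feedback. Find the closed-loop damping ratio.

ζ = 0.535

Forward path: (10.4 + 1.1s)·3.5/(s(s+2.6)). The closed-loop characteristic equation is s² + (2.6 + 3.5·1.1)s + 3.5·10.4 = 0.
That is s² + 6.45s + 36.4 = 0, so ω_n = 6.033 rad/s and ζ = 6.45/(2·6.033) = 0.5345.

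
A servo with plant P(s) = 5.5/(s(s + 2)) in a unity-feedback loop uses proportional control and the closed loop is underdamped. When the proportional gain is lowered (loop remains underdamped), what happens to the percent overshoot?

decrease

ζ = 2/(2√(5.5K_p)) rises as K_p falls; higher damping means less overshoot.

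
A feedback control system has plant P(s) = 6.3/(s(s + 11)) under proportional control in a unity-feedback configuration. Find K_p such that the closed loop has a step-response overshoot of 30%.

K_p = 37.5

From %OS = 100·exp(−πζ/√(1−ζ²)) = 30%, ζ = −ln(0.3)/√(π²+ln²(0.3)) = 0.3579.
Characteristic equation s² + 11s + 6.3K_p = 0 gives ζ = 11/(2√(6.3K_p)).
Setting ζ = 0.3579: √(6.3K_p) = 11/(2·0.3579) = 15.37, so K_p = 236.2/6.3 = 37.5.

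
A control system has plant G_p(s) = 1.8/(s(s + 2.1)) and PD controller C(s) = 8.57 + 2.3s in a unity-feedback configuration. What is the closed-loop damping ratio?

ζ = 0.794

Forward path: (8.57 + 2.3s)·1.8/(s(s+2.1)). The closed-loop characteristic equation is s² + (2.1 + 1.8·2.3)s + 1.8·8.57 = 0.
That is s² + 6.24s + 15.43 = 0, so ω_n = 3.928 rad/s and ζ = 6.24/(2·3.928) = 0.7944.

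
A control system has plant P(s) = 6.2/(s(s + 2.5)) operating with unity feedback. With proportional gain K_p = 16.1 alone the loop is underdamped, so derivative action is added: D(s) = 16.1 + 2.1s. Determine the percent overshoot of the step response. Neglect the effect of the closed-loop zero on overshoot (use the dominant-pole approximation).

2.08%

Forward path: (16.1 + 2.1s)·6.2/(s(s+2.5)). The closed-loop characteristic equation is s² + (2.5 + 6.2·2.1)s + 6.2·16.1 = 0.
That is s² + 15.52s + 99.82 = 0, so ω_n = 9.991 rad/s and ζ = 15.52/(2·9.991) = 0.7767.
%OS = 100·exp(−πζ/√(1−ζ²)) = 2.08%.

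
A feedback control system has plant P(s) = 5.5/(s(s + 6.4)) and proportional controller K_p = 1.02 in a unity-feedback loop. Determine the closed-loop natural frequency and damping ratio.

ω_n = 2.37 rad/s, ζ = 1.35

With unity feedback the closed-loop characteristic equation is s² + 6.4s + 1.02·5.5 = s² + 6.4s + 5.61 = 0.
So ω_n² = 5.61 ⇒ ω_n = 2.369 rad/s, and ζ = 6.4/(2ω_n) = 1.35.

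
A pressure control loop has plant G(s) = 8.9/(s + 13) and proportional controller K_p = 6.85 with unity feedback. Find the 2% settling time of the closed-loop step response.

T_s ≈ 0.0541 s

Closed-loop transfer function: T(s) = K_p·G(s)/(1 + K_p·G(s)) = 60.96/(s + 13 + 60.96) = 60.96/(s + 73.97).
Time constant τ = 1/73.97 = 0.01352 s, so the 2% settling time is about 4τ = 0.0541 s.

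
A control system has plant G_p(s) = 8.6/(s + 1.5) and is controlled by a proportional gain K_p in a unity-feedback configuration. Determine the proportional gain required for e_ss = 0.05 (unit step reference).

For a type-0 loop with proportional control, e_ss = 1/(1 + K_p·G_p(0)).
G_p(0) = 5.733. Require 1/(1 + K_p·5.733) = 0.05, so 1 + 5.733·K_p = 20.
K_p = (20 − 1)/5.733 = 3.31.

K_p = 3.31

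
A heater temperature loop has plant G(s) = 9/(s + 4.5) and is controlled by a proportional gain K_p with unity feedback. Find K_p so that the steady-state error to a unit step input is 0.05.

K_p = 9.5

Steady-state error for a unit step on this type-0 loop is 1/(1 + K_p·G(0)).
G(0) = 2. Require 1/(1 + K_p·2) = 0.05, so 1 + 2·K_p = 20.
K_p = (20 − 1)/2 = 9.5.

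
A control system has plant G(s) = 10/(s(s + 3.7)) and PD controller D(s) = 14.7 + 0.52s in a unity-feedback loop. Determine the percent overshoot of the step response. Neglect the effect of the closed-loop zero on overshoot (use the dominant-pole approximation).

29%

Forward path: (14.7 + 0.52s)·10/(s(s+3.7)). The closed-loop characteristic equation is s² + (3.7 + 10·0.52)s + 10·14.7 = 0.
That is s² + 8.9s + 147 = 0, so ω_n = 12.12 rad/s and ζ = 8.9/(2·12.12) = 0.367.
%OS = 100·exp(−πζ/√(1−ζ²)) = 29%.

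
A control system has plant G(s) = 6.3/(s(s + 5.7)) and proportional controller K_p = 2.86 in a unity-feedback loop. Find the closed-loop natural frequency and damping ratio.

ω_n = 4.24 rad/s, ζ = 0.671

The closed-loop denominator is s(s+5.7) + 2.86·6.3 = s² + 5.7s + 18.02.
So ω_n² = 18.02 ⇒ ω_n = 4.245 rad/s, and ζ = 5.7/(2ω_n) = 0.671.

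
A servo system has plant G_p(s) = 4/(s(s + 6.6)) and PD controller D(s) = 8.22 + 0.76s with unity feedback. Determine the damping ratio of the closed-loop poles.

ζ = 0.841

Forward path: (8.22 + 0.76s)·4/(s(s+6.6)). The closed-loop characteristic equation is s² + (6.6 + 4·0.76)s + 4·8.22 = 0.
That is s² + 9.64s + 32.88 = 0, so ω_n = 5.734 rad/s and ζ = 9.64/(2·5.734) = 0.8406.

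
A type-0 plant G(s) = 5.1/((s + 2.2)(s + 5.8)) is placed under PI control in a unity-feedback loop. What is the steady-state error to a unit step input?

0

The PI controller's integrator makes the forward path type 1, so e_ss to a step is zero.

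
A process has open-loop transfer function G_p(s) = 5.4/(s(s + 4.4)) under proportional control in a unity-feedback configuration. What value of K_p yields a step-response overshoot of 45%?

From %OS = 100·exp(−πζ/√(1−ζ²)) = 45%, ζ = −ln(0.45)/√(π²+ln²(0.45)) = 0.2463.
Characteristic equation s² + 4.4s + 5.4K_p = 0 gives ζ = 4.4/(2√(5.4K_p)).
Setting ζ = 0.2463: √(5.4K_p) = 4.4/(2·0.2463) = 8.931, so K_p = 79.76/5.4 = 14.8.

K_p = 14.8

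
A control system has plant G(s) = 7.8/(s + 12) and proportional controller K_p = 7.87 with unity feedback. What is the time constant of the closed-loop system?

Closed-loop transfer function: T(s) = K_p·G(s)/(1 + K_p·G(s)) = 61.39/(s + 12 + 61.39) = 61.39/(s + 73.39).
Time constant τ = 1/73.39 = 0.0136 s.

τ = 0.0136 s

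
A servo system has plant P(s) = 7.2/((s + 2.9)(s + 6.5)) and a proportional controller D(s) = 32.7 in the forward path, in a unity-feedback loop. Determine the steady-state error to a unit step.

0.0741

The loop is type 0. Static position error constant K_pos = D(0)·P(0) = 32.7·0.382 = 12.49.
Steady-state error to a unit step: e_ss = 1/(1+K_pos) = 1/13.49 = 0.0741.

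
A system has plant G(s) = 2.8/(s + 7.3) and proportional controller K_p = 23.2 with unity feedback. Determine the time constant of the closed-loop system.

Closed-loop transfer function: T(s) = K_p·G(s)/(1 + K_p·G(s)) = 64.96/(s + 7.3 + 64.96) = 64.96/(s + 72.26).
Time constant τ = 1/72.26 = 0.0138 s.

τ = 0.0138 s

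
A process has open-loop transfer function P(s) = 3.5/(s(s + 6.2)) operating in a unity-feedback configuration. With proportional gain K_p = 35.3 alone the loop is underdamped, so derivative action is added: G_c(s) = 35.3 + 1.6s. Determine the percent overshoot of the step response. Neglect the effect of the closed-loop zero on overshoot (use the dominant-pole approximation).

14%

Forward path: (35.3 + 1.6s)·3.5/(s(s+6.2)). The closed-loop characteristic equation is s² + (6.2 + 3.5·1.6)s + 3.5·35.3 = 0.
That is s² + 11.8s + 123.5 = 0, so ω_n = 11.12 rad/s and ζ = 11.8/(2·11.12) = 0.5308.
%OS = 100·exp(−πζ/√(1−ζ²)) = 14%.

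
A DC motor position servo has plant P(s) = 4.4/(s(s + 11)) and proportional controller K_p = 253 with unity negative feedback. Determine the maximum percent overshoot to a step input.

From 1 + K_pP(s) = 0: s² + 11s + 1113 = 0 ⇒ ω_n = 33.36, ζ = 0.1648.
%OS = 100·exp(−πζ/√(1−ζ²)) = 100·exp(−π·0.1648/√0.9728) = 59.2%.

59.2%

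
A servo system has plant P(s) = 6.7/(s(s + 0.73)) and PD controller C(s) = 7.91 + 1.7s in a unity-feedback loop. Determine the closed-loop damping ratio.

Forward path: (7.91 + 1.7s)·6.7/(s(s+0.73)). The closed-loop characteristic equation is s² + (0.73 + 6.7·1.7)s + 6.7·7.91 = 0.
That is s² + 12.12s + 53 = 0, so ω_n = 7.28 rad/s and ζ = 12.12/(2·7.28) = 0.8324.

ζ = 0.832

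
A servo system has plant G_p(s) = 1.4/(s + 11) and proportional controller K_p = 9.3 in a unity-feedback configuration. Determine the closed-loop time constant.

Closed-loop transfer function: T(s) = K_p·G_p(s)/(1 + K_p·G_p(s)) = 13.02/(s + 11 + 13.02) = 13.02/(s + 24.02).
Time constant τ = 1/24.02 = 0.0416 s.

τ = 0.0416 s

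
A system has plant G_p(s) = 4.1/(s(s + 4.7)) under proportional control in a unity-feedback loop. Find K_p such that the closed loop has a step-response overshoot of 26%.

K_p = 8.67

From %OS = 100·exp(−πζ/√(1−ζ²)) = 26%, ζ = −ln(0.26)/√(π²+ln²(0.26)) = 0.3941.
Characteristic equation s² + 4.7s + 4.1K_p = 0 gives ζ = 4.7/(2√(4.1K_p)).
Setting ζ = 0.3941: √(4.1K_p) = 4.7/(2·0.3941) = 5.963, so K_p = 35.56/4.1 = 8.67.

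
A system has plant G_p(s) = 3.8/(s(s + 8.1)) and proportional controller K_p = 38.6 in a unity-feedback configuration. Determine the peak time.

T_p = 0.275 s

The closed-loop denominator s² + 8.1s + 146.7 gives ω_n = √146.7 = 12.11 and ζ = 8.1/(2ω_n) = 0.3344.
Damped frequency ω_d = ω_n√(1−ζ²) = 11.41 rad/s, so peak time T_p = π/ω_d = 0.275 s.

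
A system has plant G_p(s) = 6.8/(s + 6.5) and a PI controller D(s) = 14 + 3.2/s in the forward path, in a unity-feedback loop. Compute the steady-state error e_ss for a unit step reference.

The open loop D(s)G_p(s) has a pole at the origin (type 1), so the static position error constant is infinite and e_ss = 1/(1+∞) = 0.

0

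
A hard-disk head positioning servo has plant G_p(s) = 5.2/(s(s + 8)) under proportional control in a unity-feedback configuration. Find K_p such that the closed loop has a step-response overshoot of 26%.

K_p = 19.8

From %OS = 100·exp(−πζ/√(1−ζ²)) = 26%, ζ = −ln(0.26)/√(π²+ln²(0.26)) = 0.3941.
Characteristic equation s² + 8s + 5.2K_p = 0 gives ζ = 8/(2√(5.2K_p)).
Setting ζ = 0.3941: √(5.2K_p) = 8/(2·0.3941) = 10.15, so K_p = 103/5.2 = 19.8.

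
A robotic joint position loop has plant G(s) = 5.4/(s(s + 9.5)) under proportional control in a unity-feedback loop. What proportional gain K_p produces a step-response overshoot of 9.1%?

K_p = 11.4

From %OS = 100·exp(−πζ/√(1−ζ²)) = 9.1%, ζ = −ln(0.091)/√(π²+ln²(0.091)) = 0.6066.
Characteristic equation s² + 9.5s + 5.4K_p = 0 gives ζ = 9.5/(2√(5.4K_p)).
Setting ζ = 0.6066: √(5.4K_p) = 9.5/(2·0.6066) = 7.831, so K_p = 61.32/5.4 = 11.4.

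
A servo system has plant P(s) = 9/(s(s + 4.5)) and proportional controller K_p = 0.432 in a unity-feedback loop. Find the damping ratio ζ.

The closed-loop denominator is s(s+4.5) + 0.432·9 = s² + 4.5s + 3.888.
So ω_n² = 3.888 ⇒ ω_n = 1.972 rad/s, and ζ = 4.5/(2ω_n) = 1.14.

ζ = 1.14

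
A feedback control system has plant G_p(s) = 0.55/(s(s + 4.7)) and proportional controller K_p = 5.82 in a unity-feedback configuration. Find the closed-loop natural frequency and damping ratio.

The closed-loop denominator is s(s+4.7) + 5.82·0.55 = s² + 4.7s + 3.201.
So ω_n² = 3.201 ⇒ ω_n = 1.789 rad/s, and ζ = 4.7/(2ω_n) = 1.31.

ω_n = 1.79 rad/s, ζ = 1.31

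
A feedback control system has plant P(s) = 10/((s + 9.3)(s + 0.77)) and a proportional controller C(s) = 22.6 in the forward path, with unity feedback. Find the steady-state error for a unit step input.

The loop is type 0. Static position error constant K_pos = C(0)·P(0) = 22.6·1.396 = 31.56.
Steady-state error to a unit step: e_ss = 1/(1+K_pos) = 1/32.56 = 0.0307.

0.0307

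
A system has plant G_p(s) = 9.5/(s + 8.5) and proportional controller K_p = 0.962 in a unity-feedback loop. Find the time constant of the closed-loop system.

Closed-loop transfer function: T(s) = K_p·G_p(s)/(1 + K_p·G_p(s)) = 9.139/(s + 8.5 + 9.139) = 9.139/(s + 17.64).
Time constant τ = 1/17.64 = 0.0567 s.

τ = 0.0567 s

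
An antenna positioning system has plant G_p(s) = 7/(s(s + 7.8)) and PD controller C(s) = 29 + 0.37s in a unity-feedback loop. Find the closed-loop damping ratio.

ζ = 0.365

Forward path: (29 + 0.37s)·7/(s(s+7.8)). The closed-loop characteristic equation is s² + (7.8 + 7·0.37)s + 7·29 = 0.
That is s² + 10.39s + 203 = 0, so ω_n = 14.25 rad/s and ζ = 10.39/(2·14.25) = 0.3646.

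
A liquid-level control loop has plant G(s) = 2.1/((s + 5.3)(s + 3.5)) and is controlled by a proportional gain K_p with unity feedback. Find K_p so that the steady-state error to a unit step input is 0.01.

K_p = 874

The loop is type 0, so e_ss(step) = 1/(1 + K_pos) with K_pos = K_p·G(0).
G(0) = 0.1132. Require 1/(1 + K_p·0.1132) = 0.01, so 1 + 0.1132·K_p = 100.
K_p = (100 − 1)/0.1132 = 874.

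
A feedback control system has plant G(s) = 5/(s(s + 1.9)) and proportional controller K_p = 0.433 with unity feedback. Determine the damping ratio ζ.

ζ = 0.646

1 + K_p·G(s) = 0 gives s² + 1.9s + 2.165 = 0.
So ω_n² = 2.165 ⇒ ω_n = 1.471 rad/s, and ζ = 1.9/(2ω_n) = 0.646.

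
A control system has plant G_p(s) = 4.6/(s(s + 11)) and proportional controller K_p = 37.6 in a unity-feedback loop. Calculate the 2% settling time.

T_s ≈ 0.727 s

The closed-loop denominator s² + 11s + 173 gives ω_n = √173 = 13.15 and ζ = 11/(2ω_n) = 0.4182.
2% settling time T_s ≈ 4/(ζω_n) = 4/5.5 = 0.727 s.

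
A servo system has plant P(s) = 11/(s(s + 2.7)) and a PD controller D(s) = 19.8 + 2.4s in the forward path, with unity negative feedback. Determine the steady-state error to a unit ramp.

The loop has one pole at the origin (type 1). Velocity error constant K_v = lim_{s→0} s·D(s)P(s) = 19.8·11/2.7 = 80.67.
Steady-state error to a unit ramp: e_ss = 1/K_v = 0.0124.

0.0124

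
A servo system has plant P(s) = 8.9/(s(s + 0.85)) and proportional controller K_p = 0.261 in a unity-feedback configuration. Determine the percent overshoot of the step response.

Closed-loop characteristic equation: s² + 0.85s + 2.323 = 0, so ω_n = 1.524 rad/s and ζ = 0.85/(2·1.524) = 0.2789.
%OS = 100·exp(−πζ/√(1−ζ²)) = 100·exp(−π·0.2789/√0.9222) = 40.2%.

40.2%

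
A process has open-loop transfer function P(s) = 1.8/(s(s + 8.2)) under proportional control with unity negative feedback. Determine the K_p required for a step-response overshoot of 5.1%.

From %OS = 100·exp(−πζ/√(1−ζ²)) = 5.1%, ζ = −ln(0.051)/√(π²+ln²(0.051)) = 0.6877.
Characteristic equation s² + 8.2s + 1.8K_p = 0 gives ζ = 8.2/(2√(1.8K_p)).
Setting ζ = 0.6877: √(1.8K_p) = 8.2/(2·0.6877) = 5.962, so K_p = 35.54/1.8 = 19.7.

K_p = 19.7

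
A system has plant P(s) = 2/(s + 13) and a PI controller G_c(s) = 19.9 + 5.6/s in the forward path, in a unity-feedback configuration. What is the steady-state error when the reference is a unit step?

The open loop G_c(s)P(s) has a pole at the origin (type 1), so the static position error constant is infinite and e_ss = 1/(1+∞) = 0.

0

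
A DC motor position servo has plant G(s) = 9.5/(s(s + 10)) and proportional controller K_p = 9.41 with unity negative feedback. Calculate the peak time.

T_p = 0.391 s

Closed-loop characteristic equation: s² + 10s + 89.39 = 0, so ω_n = 9.455 rad/s and ζ = 10/(2·9.455) = 0.5288.
Damped frequency ω_d = ω_n√(1−ζ²) = 8.025 rad/s, so peak time T_p = π/ω_d = 0.391 s.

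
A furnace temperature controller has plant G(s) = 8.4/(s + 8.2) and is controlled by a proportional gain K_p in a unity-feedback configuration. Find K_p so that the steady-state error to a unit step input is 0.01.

K_p = 96.6

For a type-0 loop with proportional control, e_ss = 1/(1 + K_p·G(0)).
G(0) = 1.024. Require 1/(1 + K_p·1.024) = 0.01, so 1 + 1.024·K_p = 100.
K_p = (100 − 1)/1.024 = 96.6.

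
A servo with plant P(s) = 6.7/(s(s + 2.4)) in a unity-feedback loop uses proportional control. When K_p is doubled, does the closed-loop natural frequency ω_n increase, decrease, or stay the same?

ω_n = √(6.7·K_p), which grows with K_p.

increase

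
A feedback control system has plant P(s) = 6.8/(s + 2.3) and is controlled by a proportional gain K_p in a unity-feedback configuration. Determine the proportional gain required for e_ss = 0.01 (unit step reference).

K_p = 33.5

The loop is type 0, so e_ss(step) = 1/(1 + K_pos) with K_pos = K_p·P(0).
P(0) = 2.957. Require 1/(1 + K_p·2.957) = 0.01, so 1 + 2.957·K_p = 100.
K_p = (100 − 1)/2.957 = 33.5.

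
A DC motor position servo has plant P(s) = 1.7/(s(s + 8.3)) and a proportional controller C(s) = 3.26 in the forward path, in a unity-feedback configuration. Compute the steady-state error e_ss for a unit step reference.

0

The open loop C(s)P(s) has a pole at the origin (type 1), so the static position error constant is infinite and e_ss = 1/(1+∞) = 0.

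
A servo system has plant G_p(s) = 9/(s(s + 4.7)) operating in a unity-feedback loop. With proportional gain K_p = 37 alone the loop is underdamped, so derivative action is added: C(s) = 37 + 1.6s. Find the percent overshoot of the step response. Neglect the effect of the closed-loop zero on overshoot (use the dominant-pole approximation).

Forward path: (37 + 1.6s)·9/(s(s+4.7)). The closed-loop characteristic equation is s² + (4.7 + 9·1.6)s + 9·37 = 0.
That is s² + 19.1s + 333 = 0, so ω_n = 18.25 rad/s and ζ = 19.1/(2·18.25) = 0.5233.
%OS = 100·exp(−πζ/√(1−ζ²)) = 14.5%.

14.5%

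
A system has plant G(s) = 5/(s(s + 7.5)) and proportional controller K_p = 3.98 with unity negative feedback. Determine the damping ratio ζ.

1 + K_p·G(s) = 0 gives s² + 7.5s + 19.9 = 0.
Matching s² + 2ζω_n s + ω_n²: ω_n = √19.9 = 4.461 rad/s and 2ζω_n = 7.5, so ζ = 7.5/(2·4.461) = 0.841.

ζ = 0.841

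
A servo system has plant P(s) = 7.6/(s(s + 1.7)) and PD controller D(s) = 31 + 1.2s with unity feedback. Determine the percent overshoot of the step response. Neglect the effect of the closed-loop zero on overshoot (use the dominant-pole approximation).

Forward path: (31 + 1.2s)·7.6/(s(s+1.7)). The closed-loop characteristic equation is s² + (1.7 + 7.6·1.2)s + 7.6·31 = 0.
That is s² + 10.82s + 235.6 = 0, so ω_n = 15.35 rad/s and ζ = 10.82/(2·15.35) = 0.3525.
%OS = 100·exp(−πζ/√(1−ζ²)) = 30.6%.

30.6%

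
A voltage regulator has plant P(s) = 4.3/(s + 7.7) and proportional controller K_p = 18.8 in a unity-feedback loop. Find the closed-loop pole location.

Closed-loop transfer function: T(s) = K_p·P(s)/(1 + K_p·P(s)) = 80.84/(s + 7.7 + 80.84) = 80.84/(s + 88.54).
The closed-loop pole is at s = −88.54.

s = -88.54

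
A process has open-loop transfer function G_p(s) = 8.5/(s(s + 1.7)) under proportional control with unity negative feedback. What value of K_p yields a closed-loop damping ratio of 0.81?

K_p = 0.13

Closed-loop characteristic equation: s² + 1.7s + K_p·8.5 = 0.
So ω_n = √(8.5K_p) and 2ζω_n = 1.7, giving ζ = 1.7/(2√(8.5K_p)).
Setting ζ = 0.81: √(8.5K_p) = 1.7/(2·0.81) = 1.049, so K_p = 1.101/8.5 = 0.13.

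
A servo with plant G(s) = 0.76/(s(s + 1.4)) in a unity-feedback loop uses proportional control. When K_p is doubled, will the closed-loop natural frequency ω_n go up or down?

ω_n = √(0.76·K_p), which grows with K_p.

increase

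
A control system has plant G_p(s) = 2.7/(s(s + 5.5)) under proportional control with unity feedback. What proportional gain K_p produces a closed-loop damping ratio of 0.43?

Closed-loop characteristic equation: s² + 5.5s + K_p·2.7 = 0.
So ω_n = √(2.7K_p) and 2ζω_n = 5.5, giving ζ = 5.5/(2√(2.7K_p)).
Setting ζ = 0.43: √(2.7K_p) = 5.5/(2·0.43) = 6.395, so K_p = 40.9/2.7 = 15.1.

K_p = 15.1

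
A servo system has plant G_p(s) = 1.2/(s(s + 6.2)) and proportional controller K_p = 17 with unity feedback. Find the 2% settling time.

T_s ≈ 1.29 s

Closed-loop characteristic equation: s² + 6.2s + 20.4 = 0, so ω_n = 4.517 rad/s and ζ = 6.2/(2·4.517) = 0.6864.
2% settling time T_s ≈ 4/(ζω_n) = 4/3.1 = 1.29 s.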